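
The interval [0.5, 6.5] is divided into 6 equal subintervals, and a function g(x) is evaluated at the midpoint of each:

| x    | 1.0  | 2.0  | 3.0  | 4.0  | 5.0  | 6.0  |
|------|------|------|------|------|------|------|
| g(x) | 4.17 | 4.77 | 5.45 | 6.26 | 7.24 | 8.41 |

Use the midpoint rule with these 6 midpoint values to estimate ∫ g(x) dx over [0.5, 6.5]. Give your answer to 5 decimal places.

36.30000

h = 1, n = 6.
h·[y(m₁) + y(m₂) + y(m₃) + y(m₄) + y(m₅) + y(m₆)] = 1·(36.30) = 36.30000.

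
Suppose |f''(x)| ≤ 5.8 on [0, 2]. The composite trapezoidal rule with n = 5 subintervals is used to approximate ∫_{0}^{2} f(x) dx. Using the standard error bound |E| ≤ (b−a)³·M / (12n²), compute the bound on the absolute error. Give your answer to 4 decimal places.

|E| ≤ (2)³·5.8 / (12·5²) = 46.4/300 = 0.1547.

0.1547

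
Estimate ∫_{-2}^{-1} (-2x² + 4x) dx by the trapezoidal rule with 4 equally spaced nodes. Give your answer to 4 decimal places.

h = (-1 − (-2))/3 = 0.333333.
Nodes x₀,…,x₃ = -2, -1.666667, -1.333333, -1.
f(x) = -2x² + 4x: f₀=-16, f₁=-12.222222, f₂=-8.888889, f₃=-6.
(h/2)·[f₀ + 2f₁ + 2f₂ + f₃] = 0.166667·(-64.222222) = -10.7037.

-10.7037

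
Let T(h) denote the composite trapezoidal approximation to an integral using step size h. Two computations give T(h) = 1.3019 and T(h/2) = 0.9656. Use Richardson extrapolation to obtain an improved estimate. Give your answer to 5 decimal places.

R = (4·T(h/2) − T(h)) / 3 = (4·0.9656 − 1.3019)/3 = (2.5605)/3 = 0.85350.

0.85350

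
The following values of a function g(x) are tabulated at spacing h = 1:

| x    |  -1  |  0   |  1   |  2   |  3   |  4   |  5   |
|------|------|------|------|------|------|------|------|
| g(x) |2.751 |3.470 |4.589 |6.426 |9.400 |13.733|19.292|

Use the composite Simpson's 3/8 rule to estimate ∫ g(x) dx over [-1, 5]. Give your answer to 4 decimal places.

48.1766

h = 1, n = 6.
(3h/8)·[y₀ + 3y₁ + 3y₂ + 2y₃ + 3y₄ + 3y₅ + y₆] = 0.375·(128.471) = 48.1766.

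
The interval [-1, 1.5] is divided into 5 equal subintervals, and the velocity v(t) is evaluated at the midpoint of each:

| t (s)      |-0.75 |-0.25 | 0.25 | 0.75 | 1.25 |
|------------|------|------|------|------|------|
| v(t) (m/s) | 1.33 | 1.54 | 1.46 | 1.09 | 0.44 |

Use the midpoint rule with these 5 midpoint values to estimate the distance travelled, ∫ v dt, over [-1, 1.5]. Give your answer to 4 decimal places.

h = 0.5, n = 5.
h·[y(m₁) + y(m₂) + y(m₃) + y(m₄) + y(m₅)] = 0.5·(5.86) = 2.9300.

2.9300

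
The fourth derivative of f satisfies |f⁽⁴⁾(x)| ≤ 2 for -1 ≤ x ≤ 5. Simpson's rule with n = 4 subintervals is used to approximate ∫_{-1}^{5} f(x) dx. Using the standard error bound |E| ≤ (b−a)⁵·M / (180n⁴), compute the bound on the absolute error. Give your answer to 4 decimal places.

|E| ≤ (6)⁵·2 / (180·4⁴) = 15552/46080 = 0.3375.

0.3375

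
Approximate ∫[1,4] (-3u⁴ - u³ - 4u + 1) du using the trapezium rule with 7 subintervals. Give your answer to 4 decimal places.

-716.8001

h = (4 − 1)/7 = 0.428571.
Nodes u₀,…,u₇ = 1, 1.428571, 1.857143, 2.285714, 2.714286, 3.142857, 3.571429, 4.
f(u) = -3u⁴ - u³ - 4u + 1: f₀=-7, f₁=-20.124531, f₂=-48.520200, f₃=-101.970429, f₄=-192.687630, f₅=-335.313203, f₆=-546.917534, f₇=-847.
(h/2)·[f₀ + 2f₁ + 2f₂ + 2f₃ + 2f₄ + 2f₅ + 2f₆ + f₇] = 0.214286·(-3345.067055) = -716.8001.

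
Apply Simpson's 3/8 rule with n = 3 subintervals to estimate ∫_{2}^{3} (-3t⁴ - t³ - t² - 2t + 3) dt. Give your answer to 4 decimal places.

-151.1944

h = (3 − 2)/3 = 0.333333.
Nodes t₀,…,t₃ = 2, 2.333333, 2.666667, 3.
f(t) = -3t⁴ - t³ - t² - 2t + 3: f₀=-61, f₁=-108.740741, f₂=-180.111111, f₃=-282.
(3h/8)·[f₀ + 3f₁ + 3f₂ + f₃] = 0.125·(-1209.555556) = -151.1944.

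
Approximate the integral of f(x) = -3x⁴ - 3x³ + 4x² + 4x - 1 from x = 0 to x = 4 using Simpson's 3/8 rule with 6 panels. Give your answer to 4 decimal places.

-693.7778

h = (4 − 0)/6 = 0.666667.
Nodes x₀,…,x₆ = 0, 0.666667, 1.333333, 2, 2.666667, 3.333333, 4.
f(x) = -3x⁴ - 3x³ + 4x² + 4x - 1: f₀=-1, f₁=1.962963, f₂=-5.148148, f₃=-49, f₄=-170.481481, f₅=-424.703704, f₆=-881.
(3h/8)·[f₀ + 3f₁ + 3f₂ + 2f₃ + 3f₄ + 3f₅ + f₆] = 0.25·(-2775.111111) = -693.7778.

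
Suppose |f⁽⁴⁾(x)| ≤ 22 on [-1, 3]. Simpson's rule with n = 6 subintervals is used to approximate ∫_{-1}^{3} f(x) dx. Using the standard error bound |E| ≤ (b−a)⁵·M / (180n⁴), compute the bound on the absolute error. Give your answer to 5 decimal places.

0.09657

|E| ≤ (4)⁵·22 / (180·6⁴) = 22528/233280 = 0.09657.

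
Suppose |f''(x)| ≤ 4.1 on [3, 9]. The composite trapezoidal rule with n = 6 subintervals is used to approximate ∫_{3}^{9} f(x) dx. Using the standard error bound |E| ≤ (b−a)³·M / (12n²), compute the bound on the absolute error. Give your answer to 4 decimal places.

2.0500

|E| ≤ (6)³·4.1 / (12·6²) = 885.6/432 = 2.0500.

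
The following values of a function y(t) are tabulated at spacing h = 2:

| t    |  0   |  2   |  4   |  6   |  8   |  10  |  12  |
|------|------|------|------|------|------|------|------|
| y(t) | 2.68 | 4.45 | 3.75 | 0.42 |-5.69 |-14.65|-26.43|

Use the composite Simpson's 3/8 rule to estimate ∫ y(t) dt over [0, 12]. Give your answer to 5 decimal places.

-44.49750

h = 2, n = 6.
(3h/8)·[y₀ + 3y₁ + 3y₂ + 2y₃ + 3y₄ + 3y₅ + y₆] = 0.75·(-59.33) = -44.49750.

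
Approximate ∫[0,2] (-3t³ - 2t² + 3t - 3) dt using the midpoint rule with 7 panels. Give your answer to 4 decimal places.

-17.1837

h = (2 − 0)/7 = 0.285714.
Midpoints m₁,…,m₇ = 0.142857, 0.428571, 0.714286, 1, 1.285714, 1.571429, 1.857143.
f(m₁)=-2.620991, f(m₂)=-2.317784, f(m₃)=-2.970845, f(m₄)=-5, f(m₅)=-8.825073, f(m₆)=-14.865889, f(m₇)=-23.542274.
h·[f(m₁) + f(m₂) + f(m₃) + f(m₄) + f(m₅) + f(m₆) + f(m₇)] = 0.285714·(-60.142857) = -17.1837.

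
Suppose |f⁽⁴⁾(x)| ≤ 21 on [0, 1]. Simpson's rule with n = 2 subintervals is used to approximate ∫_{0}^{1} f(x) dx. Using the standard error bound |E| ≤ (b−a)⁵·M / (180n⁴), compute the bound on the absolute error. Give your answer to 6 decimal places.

|E| ≤ (1)⁵·21 / (180·2⁴) = 21/2880 = 0.007292.

0.007292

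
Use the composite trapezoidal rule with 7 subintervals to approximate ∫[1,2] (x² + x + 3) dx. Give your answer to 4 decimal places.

6.8367

h = (2 − 1)/7 = 0.142857.
Nodes x₀,…,x₇ = 1, 1.142857, 1.285714, 1.428571, 1.571429, 1.714286, 1.857143, 2.
f(x) = x² + x + 3: f₀=5, f₁=5.448980, f₂=5.938776, f₃=6.469388, f₄=7.040816, f₅=7.653061, f₆=8.306122, f₇=9.
(h/2)·[f₀ + 2f₁ + 2f₂ + 2f₃ + 2f₄ + 2f₅ + 2f₆ + f₇] = 0.071429·(95.714286) = 6.8367.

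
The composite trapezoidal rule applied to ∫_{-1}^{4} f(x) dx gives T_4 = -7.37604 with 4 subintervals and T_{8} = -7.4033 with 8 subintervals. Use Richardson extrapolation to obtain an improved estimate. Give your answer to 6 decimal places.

R = (4·T_{8} − T_4) / 3 = (4·(-7.4033) − (-7.37604))/3 = (-22.23716)/3 = -7.412387.

-7.412387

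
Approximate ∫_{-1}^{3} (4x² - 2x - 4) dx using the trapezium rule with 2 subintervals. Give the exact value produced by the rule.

24

h = (3 − (-1))/2 = 2.
Nodes x₀,…,x₂ = -1, 1, 3.
f(x) = 4x² - 2x - 4: f₀=2, f₁=-2, f₂=26.
(h/2)·[f₀ + 2f₁ + f₂] = 1·(24) = 24.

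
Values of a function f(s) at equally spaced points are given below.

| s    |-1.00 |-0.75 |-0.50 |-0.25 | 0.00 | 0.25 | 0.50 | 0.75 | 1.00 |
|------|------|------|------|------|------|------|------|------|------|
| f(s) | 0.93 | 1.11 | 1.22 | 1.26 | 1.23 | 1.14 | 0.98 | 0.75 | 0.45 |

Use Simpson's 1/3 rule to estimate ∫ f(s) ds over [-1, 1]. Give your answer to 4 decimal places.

2.1067

h = 0.25, n = 8.
(h/3)·[y₀ + 4y₁ + 2y₂ + 4y₃ + 2y₄ + 4y₅ + 2y₆ + 4y₇ + y₈] = 0.083333·(25.28) = 2.1067.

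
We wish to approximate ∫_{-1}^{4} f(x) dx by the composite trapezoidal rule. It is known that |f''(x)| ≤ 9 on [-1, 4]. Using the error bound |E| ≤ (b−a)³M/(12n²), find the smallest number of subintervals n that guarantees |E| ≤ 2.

Need 1125/(12n²) ≤ 2.
n² ≥ 1125/(12·2) = 46.875 ⇒ n ≥ 6.8465, so the smallest n is 7.

7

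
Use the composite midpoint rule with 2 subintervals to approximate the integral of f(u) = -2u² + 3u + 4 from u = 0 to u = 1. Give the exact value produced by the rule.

4.875

h = (1 − 0)/2 = 0.5.
Midpoints m₁,…,m₂ = 0.25, 0.75.
f(m₁)=4.625, f(m₂)=5.125.
h·[f(m₁) + f(m₂)] = 0.5·(9.75) = 4.875.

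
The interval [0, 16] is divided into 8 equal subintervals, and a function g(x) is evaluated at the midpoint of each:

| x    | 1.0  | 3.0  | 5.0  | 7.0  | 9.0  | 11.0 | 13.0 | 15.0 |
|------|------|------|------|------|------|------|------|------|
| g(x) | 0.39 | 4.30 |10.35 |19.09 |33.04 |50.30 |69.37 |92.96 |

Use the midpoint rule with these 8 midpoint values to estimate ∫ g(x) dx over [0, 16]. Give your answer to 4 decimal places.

559.6000

h = 2, n = 8.
h·[y(m₁) + y(m₂) + y(m₃) + y(m₄) + y(m₅) + y(m₆) + y(m₇) + y(m₈)] = 2·(279.80) = 559.6000.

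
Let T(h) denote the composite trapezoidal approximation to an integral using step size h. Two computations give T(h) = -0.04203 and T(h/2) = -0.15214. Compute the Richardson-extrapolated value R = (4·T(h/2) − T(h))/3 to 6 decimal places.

R = (4·T(h/2) − T(h)) / 3 = (4·(-0.15214) − (-0.04203))/3 = (-0.56653)/3 = -0.188843.

-0.188843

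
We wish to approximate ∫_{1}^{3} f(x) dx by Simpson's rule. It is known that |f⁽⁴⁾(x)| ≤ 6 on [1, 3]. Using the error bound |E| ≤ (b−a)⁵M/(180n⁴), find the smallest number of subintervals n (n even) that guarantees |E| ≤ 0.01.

4

Need 192/(180n⁴) ≤ 0.01.
n⁴ ≥ 192/(180·0.01) = 106.667 ⇒ n ≥ 3.2137, so the smallest even n is 4. (n must be even for Simpson's rule.)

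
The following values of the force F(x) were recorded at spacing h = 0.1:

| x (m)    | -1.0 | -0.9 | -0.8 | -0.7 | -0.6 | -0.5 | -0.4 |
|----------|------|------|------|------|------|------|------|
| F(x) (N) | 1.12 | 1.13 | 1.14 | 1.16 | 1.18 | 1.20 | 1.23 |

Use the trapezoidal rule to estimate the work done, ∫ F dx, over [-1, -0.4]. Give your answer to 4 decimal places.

h = 0.1, n = 6.
(h/2)·[y₀ + 2y₁ + 2y₂ + 2y₃ + 2y₄ + 2y₅ + y₆] = 0.05·(13.97) = 0.6985.

0.6985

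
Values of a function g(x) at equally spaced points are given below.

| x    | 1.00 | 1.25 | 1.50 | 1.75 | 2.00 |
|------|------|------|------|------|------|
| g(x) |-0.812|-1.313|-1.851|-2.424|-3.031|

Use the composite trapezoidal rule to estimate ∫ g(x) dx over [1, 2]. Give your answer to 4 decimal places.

h = 0.25, n = 4.
(h/2)·[y₀ + 2y₁ + 2y₂ + 2y₃ + y₄] = 0.125·(-15.019) = -1.8774.

-1.8774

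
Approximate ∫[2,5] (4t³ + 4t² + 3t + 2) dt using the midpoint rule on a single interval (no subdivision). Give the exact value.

M = (b−a)·f(3.5) = 3·(233) = 699.

699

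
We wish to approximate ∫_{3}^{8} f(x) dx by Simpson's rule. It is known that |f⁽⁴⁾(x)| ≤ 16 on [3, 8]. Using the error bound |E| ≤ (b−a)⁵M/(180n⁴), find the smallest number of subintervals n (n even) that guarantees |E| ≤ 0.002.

20

Need 50000/(180n⁴) ≤ 0.002.
n⁴ ≥ 50000/(180·0.002) = 138889 ⇒ n ≥ 19.3049, so the smallest even n is 20. (n must be even for Simpson's rule.)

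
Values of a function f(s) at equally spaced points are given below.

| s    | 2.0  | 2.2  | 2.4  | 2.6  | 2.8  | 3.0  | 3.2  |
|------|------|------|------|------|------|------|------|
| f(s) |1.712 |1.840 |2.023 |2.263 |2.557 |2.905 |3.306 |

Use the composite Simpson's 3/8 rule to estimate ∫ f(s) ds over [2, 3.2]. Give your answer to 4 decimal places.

2.8139

h = 0.2, n = 6.
(3h/8)·[y₀ + 3y₁ + 3y₂ + 2y₃ + 3y₄ + 3y₅ + y₆] = 0.075·(37.519) = 2.8139.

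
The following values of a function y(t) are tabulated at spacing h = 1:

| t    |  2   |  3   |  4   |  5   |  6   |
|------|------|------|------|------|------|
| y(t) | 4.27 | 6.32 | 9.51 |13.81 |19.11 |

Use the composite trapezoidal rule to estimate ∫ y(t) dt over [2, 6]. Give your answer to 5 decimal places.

h = 1, n = 4.
(h/2)·[y₀ + 2y₁ + 2y₂ + 2y₃ + y₄] = 0.5·(82.66) = 41.33000.

41.33000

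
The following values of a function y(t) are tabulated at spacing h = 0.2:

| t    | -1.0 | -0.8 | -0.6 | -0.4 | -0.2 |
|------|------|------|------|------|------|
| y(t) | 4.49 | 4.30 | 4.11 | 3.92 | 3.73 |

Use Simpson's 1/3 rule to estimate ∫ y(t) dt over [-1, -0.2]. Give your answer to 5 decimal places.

3.28800

h = 0.2, n = 4.
(h/3)·[y₀ + 4y₁ + 2y₂ + 4y₃ + y₄] = 0.066667·(49.32) = 3.28800.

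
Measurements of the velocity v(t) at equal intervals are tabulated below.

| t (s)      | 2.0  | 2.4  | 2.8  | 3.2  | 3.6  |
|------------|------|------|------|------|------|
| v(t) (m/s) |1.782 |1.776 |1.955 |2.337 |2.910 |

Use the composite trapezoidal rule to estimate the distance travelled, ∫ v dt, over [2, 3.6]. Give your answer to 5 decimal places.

3.36560

h = 0.4, n = 4.
(h/2)·[y₀ + 2y₁ + 2y₂ + 2y₃ + y₄] = 0.2·(16.828) = 3.36560.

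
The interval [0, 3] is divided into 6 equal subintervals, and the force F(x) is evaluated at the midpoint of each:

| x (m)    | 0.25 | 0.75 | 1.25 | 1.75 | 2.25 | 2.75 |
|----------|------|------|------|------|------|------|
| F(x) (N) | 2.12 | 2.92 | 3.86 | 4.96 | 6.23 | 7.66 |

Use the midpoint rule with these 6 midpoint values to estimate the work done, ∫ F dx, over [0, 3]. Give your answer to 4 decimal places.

h = 0.5, n = 6.
h·[y(m₁) + y(m₂) + y(m₃) + y(m₄) + y(m₅) + y(m₆)] = 0.5·(27.75) = 13.8750.

13.8750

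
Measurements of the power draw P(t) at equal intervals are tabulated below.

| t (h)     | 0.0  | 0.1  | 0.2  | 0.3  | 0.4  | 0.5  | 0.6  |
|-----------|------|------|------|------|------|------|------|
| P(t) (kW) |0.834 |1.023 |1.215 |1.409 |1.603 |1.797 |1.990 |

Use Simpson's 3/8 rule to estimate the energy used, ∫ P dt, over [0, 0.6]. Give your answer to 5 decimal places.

h = 0.1, n = 6.
(3h/8)·[y₀ + 3y₁ + 3y₂ + 2y₃ + 3y₄ + 3y₅ + y₆] = 0.0375·(22.556) = 0.84585.

0.84585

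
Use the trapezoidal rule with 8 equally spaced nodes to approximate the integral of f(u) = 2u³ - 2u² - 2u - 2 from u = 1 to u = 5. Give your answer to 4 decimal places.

200.8163

h = (5 − 1)/7 = 0.571429.
Nodes u₀,…,u₇ = 1, 1.571429, 2.142857, 2.714286, 3.285714, 3.857143, 4.428571, 5.
f(u) = 2u³ - 2u² - 2u - 2: f₀=-4, f₁=-2.320700, f₂=4.209913, f₃=17.830904, f₄=40.781341, f₅=75.300292, f₆=123.626822, f₇=188.
(h/2)·[f₀ + 2f₁ + 2f₂ + 2f₃ + 2f₄ + 2f₅ + 2f₆ + f₇] = 0.285714·(702.857143) = 200.8163.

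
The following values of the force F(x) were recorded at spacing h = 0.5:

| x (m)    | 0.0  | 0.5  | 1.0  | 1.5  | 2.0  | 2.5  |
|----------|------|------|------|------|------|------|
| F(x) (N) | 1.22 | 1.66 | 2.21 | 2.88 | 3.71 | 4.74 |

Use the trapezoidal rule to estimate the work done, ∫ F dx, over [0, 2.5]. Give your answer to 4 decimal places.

6.7200

h = 0.5, n = 5.
(h/2)·[y₀ + 2y₁ + 2y₂ + 2y₃ + 2y₄ + y₅] = 0.25·(26.88) = 6.7200.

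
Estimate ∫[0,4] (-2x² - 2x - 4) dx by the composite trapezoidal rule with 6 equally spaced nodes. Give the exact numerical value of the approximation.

-75.52

h = (4 − 0)/5 = 0.8.
Nodes x₀,…,x₅ = 0, 0.8, 1.6, 2.4, 3.2, 4.
f(x) = -2x² - 2x - 4: f₀=-4, f₁=-6.88, f₂=-12.32, f₃=-20.32, f₄=-30.88, f₅=-44.
(h/2)·[f₀ + 2f₁ + 2f₂ + 2f₃ + 2f₄ + f₅] = 0.4·(-188.8) = -75.52.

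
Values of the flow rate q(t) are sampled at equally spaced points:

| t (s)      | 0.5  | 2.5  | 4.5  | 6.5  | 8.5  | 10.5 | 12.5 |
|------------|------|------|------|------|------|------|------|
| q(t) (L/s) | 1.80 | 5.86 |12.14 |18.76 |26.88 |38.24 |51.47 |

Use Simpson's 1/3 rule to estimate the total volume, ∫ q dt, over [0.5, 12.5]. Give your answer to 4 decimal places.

255.1667

h = 2, n = 6.
(h/3)·[y₀ + 4y₁ + 2y₂ + 4y₃ + 2y₄ + 4y₅ + y₆] = 0.666667·(382.75) = 255.1667.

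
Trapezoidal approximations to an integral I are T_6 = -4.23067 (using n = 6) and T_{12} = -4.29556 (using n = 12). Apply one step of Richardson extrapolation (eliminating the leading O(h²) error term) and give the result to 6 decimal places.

-4.317190

R = (4·T_{12} − T_6) / 3 = (4·(-4.29556) − (-4.23067))/3 = (-12.95157)/3 = -4.317190.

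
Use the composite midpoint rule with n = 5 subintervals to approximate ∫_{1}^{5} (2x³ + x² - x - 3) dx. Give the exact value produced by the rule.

h = (5 − 1)/5 = 0.8.
Midpoints m₁,…,m₅ = 1.4, 2.2, 3, 3.8, 4.6.
f(m₁)=3.048, f(m₂)=20.936, f(m₃)=57, f(m₄)=117.384, f(m₅)=208.232.
h·[f(m₁) + f(m₂) + f(m₃) + f(m₄) + f(m₅)] = 0.8·(406.6) = 325.28.

325.28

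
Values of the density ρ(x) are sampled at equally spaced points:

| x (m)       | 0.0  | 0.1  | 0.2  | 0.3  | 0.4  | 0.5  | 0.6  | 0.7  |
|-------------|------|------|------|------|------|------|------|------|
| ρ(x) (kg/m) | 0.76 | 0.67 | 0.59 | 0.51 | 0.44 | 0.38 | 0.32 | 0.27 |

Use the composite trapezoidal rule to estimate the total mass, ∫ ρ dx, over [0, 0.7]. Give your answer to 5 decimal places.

h = 0.1, n = 7.
(h/2)·[y₀ + 2y₁ + 2y₂ + 2y₃ + 2y₄ + 2y₅ + 2y₆ + y₇] = 0.05·(6.85) = 0.34250.

0.34250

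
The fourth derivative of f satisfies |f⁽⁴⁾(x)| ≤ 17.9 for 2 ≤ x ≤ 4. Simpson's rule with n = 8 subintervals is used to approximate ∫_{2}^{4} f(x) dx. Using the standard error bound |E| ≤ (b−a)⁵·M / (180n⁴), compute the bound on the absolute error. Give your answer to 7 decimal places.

0.0007769

|E| ≤ (2)⁵·17.9 / (180·8⁴) = 572.8/737280 = 0.0007769.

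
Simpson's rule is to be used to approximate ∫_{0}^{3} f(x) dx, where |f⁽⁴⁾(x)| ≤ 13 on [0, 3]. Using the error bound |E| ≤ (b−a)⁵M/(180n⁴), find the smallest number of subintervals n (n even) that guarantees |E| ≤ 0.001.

12

Need 3159/(180n⁴) ≤ 0.001.
n⁴ ≥ 3159/(180·0.001) = 17550 ⇒ n ≥ 11.5098, so the smallest even n is 12. (n must be even for Simpson's rule.)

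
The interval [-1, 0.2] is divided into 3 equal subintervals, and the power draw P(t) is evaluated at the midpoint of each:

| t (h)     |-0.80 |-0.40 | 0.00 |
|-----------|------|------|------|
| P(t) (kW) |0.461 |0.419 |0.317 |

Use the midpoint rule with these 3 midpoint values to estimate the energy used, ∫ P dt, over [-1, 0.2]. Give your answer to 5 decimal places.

h = 0.4, n = 3.
h·[y(m₁) + y(m₂) + y(m₃)] = 0.4·(1.197) = 0.47880.

0.47880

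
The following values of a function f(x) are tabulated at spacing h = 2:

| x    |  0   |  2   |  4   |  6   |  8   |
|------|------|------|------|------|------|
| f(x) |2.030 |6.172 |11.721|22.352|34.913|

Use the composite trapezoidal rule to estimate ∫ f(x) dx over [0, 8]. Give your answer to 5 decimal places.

117.43300

h = 2, n = 4.
(h/2)·[y₀ + 2y₁ + 2y₂ + 2y₃ + y₄] = 1·(117.433) = 117.43300.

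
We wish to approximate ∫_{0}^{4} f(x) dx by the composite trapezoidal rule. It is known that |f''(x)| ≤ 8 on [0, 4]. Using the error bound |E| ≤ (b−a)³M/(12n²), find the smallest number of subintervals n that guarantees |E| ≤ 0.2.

15

Need 512/(12n²) ≤ 0.2.
n² ≥ 512/(12·0.2) = 213.333 ⇒ n ≥ 14.6059, so the smallest n is 15.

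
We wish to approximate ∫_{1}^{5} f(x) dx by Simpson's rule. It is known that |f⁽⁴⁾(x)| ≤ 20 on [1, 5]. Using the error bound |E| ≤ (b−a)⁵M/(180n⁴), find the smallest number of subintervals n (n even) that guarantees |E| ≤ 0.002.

Need 20480/(180n⁴) ≤ 0.002.
n⁴ ≥ 20480/(180·0.002) = 56888.9 ⇒ n ≥ 15.4439, so the smallest even n is 16. (n must be even for Simpson's rule.)

16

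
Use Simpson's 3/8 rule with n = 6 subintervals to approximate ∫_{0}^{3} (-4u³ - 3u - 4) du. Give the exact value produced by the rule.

h = (3 − 0)/6 = 0.5.
Nodes u₀,…,u₆ = 0, 0.5, 1, 1.5, 2, 2.5, 3.
f(u) = -4u³ - 3u - 4: f₀=-4, f₁=-6, f₂=-11, f₃=-22, f₄=-42, f₅=-74, f₆=-121.
(3h/8)·[f₀ + 3f₁ + 3f₂ + 2f₃ + 3f₄ + 3f₅ + f₆] = 0.1875·(-568) = -106.5.

-106.5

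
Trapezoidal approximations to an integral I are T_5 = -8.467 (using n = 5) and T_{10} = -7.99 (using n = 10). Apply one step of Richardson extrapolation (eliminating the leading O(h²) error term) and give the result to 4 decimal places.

-7.8310

R = (4·T_{10} − T_5) / 3 = (4·(-7.99) − (-8.467))/3 = (-23.493)/3 = -7.8310.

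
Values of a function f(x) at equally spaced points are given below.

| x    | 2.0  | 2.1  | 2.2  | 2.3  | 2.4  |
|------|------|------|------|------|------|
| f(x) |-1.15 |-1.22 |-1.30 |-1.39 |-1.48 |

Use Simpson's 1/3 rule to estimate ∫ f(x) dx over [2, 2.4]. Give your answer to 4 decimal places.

h = 0.1, n = 4.
(h/3)·[y₀ + 4y₁ + 2y₂ + 4y₃ + y₄] = 0.033333·(-15.67) = -0.5223.

-0.5223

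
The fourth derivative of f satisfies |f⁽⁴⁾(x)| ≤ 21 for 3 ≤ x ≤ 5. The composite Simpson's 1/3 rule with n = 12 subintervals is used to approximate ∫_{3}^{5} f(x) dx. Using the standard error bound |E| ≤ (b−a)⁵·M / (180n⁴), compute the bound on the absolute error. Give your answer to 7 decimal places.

|E| ≤ (2)⁵·21 / (180·12⁴) = 672/3732480 = 0.0001800.

0.0001800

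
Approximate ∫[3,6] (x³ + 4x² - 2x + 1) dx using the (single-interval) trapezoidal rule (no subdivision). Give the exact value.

T = (b−a)/2 · [f(3) + f(6)] = 1.5·[58 + 349] = 610.5.

610.5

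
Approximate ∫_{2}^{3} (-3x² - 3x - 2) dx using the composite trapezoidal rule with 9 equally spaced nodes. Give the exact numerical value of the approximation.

-28.5078125

h = (3 − 2)/8 = 0.125.
Nodes x₀,…,x₈ = 2, 2.125, 2.25, 2.375, 2.5, 2.625, 2.75, 2.875, 3.
f(x) = -3x² - 3x - 2: f₀=-20, f₁=-21.921875, f₂=-23.9375, f₃=-26.046875, f₄=-28.25, f₅=-30.546875, f₆=-32.9375, f₇=-35.421875, f₈=-38.
(h/2)·[f₀ + 2f₁ + 2f₂ + 2f₃ + 2f₄ + 2f₅ + 2f₆ + 2f₇ + f₈] = 0.0625·(-456.125) = -28.5078125.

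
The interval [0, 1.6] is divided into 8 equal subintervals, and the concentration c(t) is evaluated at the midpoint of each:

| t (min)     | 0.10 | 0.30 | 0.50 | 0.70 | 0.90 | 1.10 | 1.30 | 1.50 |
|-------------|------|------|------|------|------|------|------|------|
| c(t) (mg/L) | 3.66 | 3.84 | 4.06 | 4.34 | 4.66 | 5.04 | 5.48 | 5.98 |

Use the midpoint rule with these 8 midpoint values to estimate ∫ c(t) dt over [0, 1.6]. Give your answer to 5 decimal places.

7.41200

h = 0.2, n = 8.
h·[y(m₁) + y(m₂) + y(m₃) + y(m₄) + y(m₅) + y(m₆) + y(m₇) + y(m₈)] = 0.2·(37.06) = 7.41200.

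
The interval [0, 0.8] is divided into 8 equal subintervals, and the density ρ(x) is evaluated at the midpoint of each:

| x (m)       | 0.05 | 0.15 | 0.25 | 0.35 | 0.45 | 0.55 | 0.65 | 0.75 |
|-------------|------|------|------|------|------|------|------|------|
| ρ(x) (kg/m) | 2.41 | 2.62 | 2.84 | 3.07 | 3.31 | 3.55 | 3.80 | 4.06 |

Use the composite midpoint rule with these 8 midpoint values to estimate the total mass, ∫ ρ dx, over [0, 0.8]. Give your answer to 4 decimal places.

2.5660

h = 0.1, n = 8.
h·[y(m₁) + y(m₂) + y(m₃) + y(m₄) + y(m₅) + y(m₆) + y(m₇) + y(m₈)] = 0.1·(25.66) = 2.5660.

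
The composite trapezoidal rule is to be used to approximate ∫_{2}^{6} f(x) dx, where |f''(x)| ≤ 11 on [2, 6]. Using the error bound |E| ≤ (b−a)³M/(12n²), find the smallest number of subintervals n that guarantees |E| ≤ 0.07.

Need 704/(12n²) ≤ 0.07.
n² ≥ 704/(12·0.07) = 838.095 ⇒ n ≥ 28.9499, so the smallest n is 29.

29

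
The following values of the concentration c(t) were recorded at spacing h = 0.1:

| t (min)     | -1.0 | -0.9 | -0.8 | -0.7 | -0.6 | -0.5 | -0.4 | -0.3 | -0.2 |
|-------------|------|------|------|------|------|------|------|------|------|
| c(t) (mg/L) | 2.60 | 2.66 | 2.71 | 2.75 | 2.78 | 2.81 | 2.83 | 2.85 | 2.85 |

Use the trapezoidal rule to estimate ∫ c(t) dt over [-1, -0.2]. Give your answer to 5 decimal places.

2.21150

h = 0.1, n = 8.
(h/2)·[y₀ + 2y₁ + 2y₂ + 2y₃ + 2y₄ + 2y₅ + 2y₆ + 2y₇ + y₈] = 0.05·(44.23) = 2.21150.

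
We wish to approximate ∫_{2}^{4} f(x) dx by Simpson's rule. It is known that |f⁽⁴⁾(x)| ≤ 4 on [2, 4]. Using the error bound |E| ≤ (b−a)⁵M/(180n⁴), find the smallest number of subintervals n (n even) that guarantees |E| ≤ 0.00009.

10

Need 128/(180n⁴) ≤ 0.00009.
n⁴ ≥ 128/(180·0.00009) = 7901.23 ⇒ n ≥ 9.4281, so the smallest even n is 10. (n must be even for Simpson's rule.)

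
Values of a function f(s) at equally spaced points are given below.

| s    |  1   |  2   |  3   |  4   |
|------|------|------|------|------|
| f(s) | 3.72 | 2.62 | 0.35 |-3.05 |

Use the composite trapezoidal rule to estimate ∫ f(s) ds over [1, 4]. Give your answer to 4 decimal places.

3.3050

h = 1, n = 3.
(h/2)·[y₀ + 2y₁ + 2y₂ + y₃] = 0.5·(6.61) = 3.3050.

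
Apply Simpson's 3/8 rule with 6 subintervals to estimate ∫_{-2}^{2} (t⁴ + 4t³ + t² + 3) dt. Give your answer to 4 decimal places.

h = (2 − (-2))/6 = 0.666667.
Nodes t₀,…,t₆ = -2, -1.333333, -0.666667, 0, 0.666667, 1.333333, 2.
f(t) = t⁴ + 4t³ + t² + 3: f₀=-9, f₁=-1.543210, f₂=2.456790, f₃=3, f₄=4.827160, f₅=17.419753, f₆=55.
(3h/8)·[f₀ + 3f₁ + 3f₂ + 2f₃ + 3f₄ + 3f₅ + f₆] = 0.25·(121.481481) = 30.3704.

30.3704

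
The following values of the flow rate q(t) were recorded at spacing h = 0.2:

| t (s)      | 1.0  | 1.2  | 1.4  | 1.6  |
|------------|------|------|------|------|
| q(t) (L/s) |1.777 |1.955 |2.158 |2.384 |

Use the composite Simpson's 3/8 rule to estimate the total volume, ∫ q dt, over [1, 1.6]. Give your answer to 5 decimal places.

1.23750

h = 0.2, n = 3.
(3h/8)·[y₀ + 3y₁ + 3y₂ + y₃] = 0.075·(16.500) = 1.23750.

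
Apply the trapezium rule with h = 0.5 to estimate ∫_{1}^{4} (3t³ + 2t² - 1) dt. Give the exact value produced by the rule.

h = (4 − 1)/6 = 0.5.
Nodes t₀,…,t₆ = 1, 1.5, 2, 2.5, 3, 3.5, 4.
f(t) = 3t³ + 2t² - 1: f₀=4, f₁=13.625, f₂=31, f₃=58.375, f₄=98, f₅=152.125, f₆=223.
(h/2)·[f₀ + 2f₁ + 2f₂ + 2f₃ + 2f₄ + 2f₅ + f₆] = 0.25·(933.25) = 233.3125.

233.3125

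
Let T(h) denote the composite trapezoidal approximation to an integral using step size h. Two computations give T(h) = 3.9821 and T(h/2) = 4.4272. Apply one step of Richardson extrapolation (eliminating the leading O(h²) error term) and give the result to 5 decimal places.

4.57557

R = (4·T(h/2) − T(h)) / 3 = (4·4.4272 − 3.9821)/3 = (13.7267)/3 = 4.57557.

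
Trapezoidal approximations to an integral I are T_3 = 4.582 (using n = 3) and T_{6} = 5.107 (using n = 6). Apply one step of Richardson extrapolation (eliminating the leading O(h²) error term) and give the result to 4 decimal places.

5.2820

R = (4·T_{6} − T_3) / 3 = (4·5.107 − 4.582)/3 = (15.846)/3 = 5.2820.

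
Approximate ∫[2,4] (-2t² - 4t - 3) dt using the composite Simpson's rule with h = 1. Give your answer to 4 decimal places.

h = (4 − 2)/2 = 1.
Nodes t₀,…,t₂ = 2, 3, 4.
f(t) = -2t² - 4t - 3: f₀=-19, f₁=-33, f₂=-51.
(h/3)·[f₀ + 4f₁ + f₂] = 0.333333·(-202) = -67.3333.

-67.3333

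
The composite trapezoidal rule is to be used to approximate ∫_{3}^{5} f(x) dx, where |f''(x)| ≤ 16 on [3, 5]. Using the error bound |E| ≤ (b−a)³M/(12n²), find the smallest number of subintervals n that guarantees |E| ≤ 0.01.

33

Need 128/(12n²) ≤ 0.01.
n² ≥ 128/(12·0.01) = 1066.67 ⇒ n ≥ 32.6599, so the smallest n is 33.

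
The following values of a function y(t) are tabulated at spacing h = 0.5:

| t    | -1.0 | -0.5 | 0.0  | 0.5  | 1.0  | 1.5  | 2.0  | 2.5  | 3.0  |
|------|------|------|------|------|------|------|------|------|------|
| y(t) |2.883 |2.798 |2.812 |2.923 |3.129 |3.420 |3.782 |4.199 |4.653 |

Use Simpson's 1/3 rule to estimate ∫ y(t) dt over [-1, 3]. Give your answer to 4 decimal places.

h = 0.5, n = 8.
(h/3)·[y₀ + 4y₁ + 2y₂ + 4y₃ + 2y₄ + 4y₅ + 2y₆ + 4y₇ + y₈] = 0.166667·(80.342) = 13.3903.

13.3903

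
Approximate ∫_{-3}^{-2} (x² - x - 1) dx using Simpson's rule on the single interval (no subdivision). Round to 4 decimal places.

S = (b−a)/6 · [f(-3) + 4f(-2.5) + f(-2)] = 0.166667·[11 + 4·7.75 + 5] = 7.8333.

7.8333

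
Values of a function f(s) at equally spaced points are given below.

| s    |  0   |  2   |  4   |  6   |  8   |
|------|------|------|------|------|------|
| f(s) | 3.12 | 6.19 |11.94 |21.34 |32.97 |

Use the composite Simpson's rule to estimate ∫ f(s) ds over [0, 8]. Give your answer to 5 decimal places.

113.39333

h = 2, n = 4.
(h/3)·[y₀ + 4y₁ + 2y₂ + 4y₃ + y₄] = 0.666667·(170.09) = 113.39333.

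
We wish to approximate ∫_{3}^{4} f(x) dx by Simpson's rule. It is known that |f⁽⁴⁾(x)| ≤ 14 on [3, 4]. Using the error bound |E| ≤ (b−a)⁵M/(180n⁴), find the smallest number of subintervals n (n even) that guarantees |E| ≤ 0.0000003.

24

Need 14/(180n⁴) ≤ 0.0000003.
n⁴ ≥ 14/(180·0.0000003) = 259259 ⇒ n ≥ 22.5649, so the smallest even n is 24. (n must be even for Simpson's rule.)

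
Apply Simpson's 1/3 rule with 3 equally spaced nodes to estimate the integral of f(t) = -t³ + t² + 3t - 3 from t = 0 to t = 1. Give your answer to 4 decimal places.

h = (1 − 0)/2 = 0.5.
Nodes t₀,…,t₂ = 0, 0.5, 1.
f(t) = -t³ + t² + 3t - 3: f₀=-3, f₁=-1.375, f₂=0.
(h/3)·[f₀ + 4f₁ + f₂] = 0.166667·(-8.5) = -1.4167.

-1.4167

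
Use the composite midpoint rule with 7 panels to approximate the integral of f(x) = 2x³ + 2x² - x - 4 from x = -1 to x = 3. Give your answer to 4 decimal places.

37.7959

h = (3 − (-1))/7 = 0.571429.
Midpoints m₁,…,m₇ = -0.714286, -0.142857, 0.428571, 1, 1.571429, 2.142857, 2.714286.
f(m₁)=-2.994169, f(m₂)=-3.822157, f(m₃)=-3.903790, f(m₄)=-1, f(m₅)=7.128280, f(m₆)=22.720117, f(m₇)=48.014577.
h·[f(m₁) + f(m₂) + f(m₃) + f(m₄) + f(m₅) + f(m₆) + f(m₇)] = 0.571429·(66.142857) = 37.7959.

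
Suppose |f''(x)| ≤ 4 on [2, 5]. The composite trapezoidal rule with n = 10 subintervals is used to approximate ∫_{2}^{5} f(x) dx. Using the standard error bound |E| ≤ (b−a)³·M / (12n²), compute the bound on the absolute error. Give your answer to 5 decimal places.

0.09000

|E| ≤ (3)³·4 / (12·10²) = 108/1200 = 0.09000.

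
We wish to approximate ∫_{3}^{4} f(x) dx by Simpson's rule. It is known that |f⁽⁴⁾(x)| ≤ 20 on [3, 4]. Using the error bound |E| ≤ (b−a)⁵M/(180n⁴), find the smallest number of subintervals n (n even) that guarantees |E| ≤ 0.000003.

Need 20/(180n⁴) ≤ 0.000003.
n⁴ ≥ 20/(180·0.000003) = 37037 ⇒ n ≥ 13.8726, so the smallest even n is 14. (n must be even for Simpson's rule.)

14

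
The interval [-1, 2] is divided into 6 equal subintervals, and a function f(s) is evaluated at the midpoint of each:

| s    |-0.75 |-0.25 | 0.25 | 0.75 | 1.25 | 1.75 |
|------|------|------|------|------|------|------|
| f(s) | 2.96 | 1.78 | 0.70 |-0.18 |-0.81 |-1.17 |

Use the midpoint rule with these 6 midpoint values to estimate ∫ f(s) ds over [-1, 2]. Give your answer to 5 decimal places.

h = 0.5, n = 6.
h·[y(m₁) + y(m₂) + y(m₃) + y(m₄) + y(m₅) + y(m₆)] = 0.5·(3.28) = 1.64000.

1.64000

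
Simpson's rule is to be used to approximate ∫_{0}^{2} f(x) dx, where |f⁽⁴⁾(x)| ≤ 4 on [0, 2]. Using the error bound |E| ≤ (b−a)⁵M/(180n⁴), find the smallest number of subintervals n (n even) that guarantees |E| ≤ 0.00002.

Need 128/(180n⁴) ≤ 0.00002.
n⁴ ≥ 128/(180·0.00002) = 35555.6 ⇒ n ≥ 13.7318, so the smallest even n is 14. (n must be even for Simpson's rule.)

14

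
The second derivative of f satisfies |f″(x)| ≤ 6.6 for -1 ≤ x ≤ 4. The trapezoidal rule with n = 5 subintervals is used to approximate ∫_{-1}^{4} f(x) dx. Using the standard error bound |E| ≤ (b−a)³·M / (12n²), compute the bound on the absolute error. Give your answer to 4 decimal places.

|E| ≤ (5)³·6.6 / (12·5²) = 825/300 = 2.7500.

2.7500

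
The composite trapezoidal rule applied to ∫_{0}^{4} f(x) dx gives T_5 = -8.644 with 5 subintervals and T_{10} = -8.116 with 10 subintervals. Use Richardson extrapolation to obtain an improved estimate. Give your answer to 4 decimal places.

-7.9400

R = (4·T_{10} − T_5) / 3 = (4·(-8.116) − (-8.644))/3 = (-23.820)/3 = -7.9400.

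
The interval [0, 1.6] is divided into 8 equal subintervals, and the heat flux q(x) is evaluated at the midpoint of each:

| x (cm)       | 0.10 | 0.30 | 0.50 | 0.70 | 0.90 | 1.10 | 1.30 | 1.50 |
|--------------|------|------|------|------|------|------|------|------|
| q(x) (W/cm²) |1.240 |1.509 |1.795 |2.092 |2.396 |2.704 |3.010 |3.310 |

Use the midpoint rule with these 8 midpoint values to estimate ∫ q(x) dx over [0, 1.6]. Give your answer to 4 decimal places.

h = 0.2, n = 8.
h·[y(m₁) + y(m₂) + y(m₃) + y(m₄) + y(m₅) + y(m₆) + y(m₇) + y(m₈)] = 0.2·(18.056) = 3.6112.

3.6112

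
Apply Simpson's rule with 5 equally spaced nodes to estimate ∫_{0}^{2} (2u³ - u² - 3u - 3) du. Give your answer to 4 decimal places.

h = (2 − 0)/4 = 0.5.
Nodes u₀,…,u₄ = 0, 0.5, 1, 1.5, 2.
f(u) = 2u³ - u² - 3u - 3: f₀=-3, f₁=-4.5, f₂=-5, f₃=-3, f₄=3.
(h/3)·[f₀ + 4f₁ + 2f₂ + 4f₃ + f₄] = 0.166667·(-40) = -6.6667.

-6.6667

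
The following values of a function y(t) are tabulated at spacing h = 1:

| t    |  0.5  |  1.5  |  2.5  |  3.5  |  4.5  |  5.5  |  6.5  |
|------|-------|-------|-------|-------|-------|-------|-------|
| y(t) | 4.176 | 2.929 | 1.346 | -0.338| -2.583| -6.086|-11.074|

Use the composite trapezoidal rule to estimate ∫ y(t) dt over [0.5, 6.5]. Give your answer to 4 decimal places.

h = 1, n = 6.
(h/2)·[y₀ + 2y₁ + 2y₂ + 2y₃ + 2y₄ + 2y₅ + y₆] = 0.5·(-16.362) = -8.1810.

-8.1810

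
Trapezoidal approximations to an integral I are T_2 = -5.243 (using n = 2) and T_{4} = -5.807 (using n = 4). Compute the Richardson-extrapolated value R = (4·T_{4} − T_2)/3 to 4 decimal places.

R = (4·T_{4} − T_2) / 3 = (4·(-5.807) − (-5.243))/3 = (-17.985)/3 = -5.9950.

-5.9950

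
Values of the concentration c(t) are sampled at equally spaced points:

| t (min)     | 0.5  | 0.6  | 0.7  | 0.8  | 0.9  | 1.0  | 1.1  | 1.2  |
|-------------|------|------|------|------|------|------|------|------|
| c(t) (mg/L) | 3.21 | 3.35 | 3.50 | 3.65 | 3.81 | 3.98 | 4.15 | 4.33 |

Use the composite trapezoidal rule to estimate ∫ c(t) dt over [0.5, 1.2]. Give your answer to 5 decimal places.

2.62100

h = 0.1, n = 7.
(h/2)·[y₀ + 2y₁ + 2y₂ + 2y₃ + 2y₄ + 2y₅ + 2y₆ + y₇] = 0.05·(52.42) = 2.62100.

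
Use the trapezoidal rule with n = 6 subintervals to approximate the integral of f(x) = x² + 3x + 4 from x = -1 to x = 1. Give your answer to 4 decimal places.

h = (1 − (-1))/6 = 0.333333.
Nodes x₀,…,x₆ = -1, -0.666667, -0.333333, 0, 0.333333, 0.666667, 1.
f(x) = x² + 3x + 4: f₀=2, f₁=2.444444, f₂=3.111111, f₃=4, f₄=5.111111, f₅=6.444444, f₆=8.
(h/2)·[f₀ + 2f₁ + 2f₂ + 2f₃ + 2f₄ + 2f₅ + f₆] = 0.166667·(52.222222) = 8.7037.

8.7037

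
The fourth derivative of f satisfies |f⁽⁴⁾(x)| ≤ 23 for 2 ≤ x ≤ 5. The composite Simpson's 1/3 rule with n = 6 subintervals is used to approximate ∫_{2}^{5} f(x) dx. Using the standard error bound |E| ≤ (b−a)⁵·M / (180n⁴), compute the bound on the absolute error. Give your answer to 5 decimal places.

0.02396

|E| ≤ (3)⁵·23 / (180·6⁴) = 5589/233280 = 0.02396.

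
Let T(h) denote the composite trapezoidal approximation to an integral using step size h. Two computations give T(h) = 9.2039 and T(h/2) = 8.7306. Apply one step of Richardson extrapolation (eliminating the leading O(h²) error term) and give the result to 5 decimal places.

R = (4·T(h/2) − T(h)) / 3 = (4·8.7306 − 9.2039)/3 = (25.7185)/3 = 8.57283.

8.57283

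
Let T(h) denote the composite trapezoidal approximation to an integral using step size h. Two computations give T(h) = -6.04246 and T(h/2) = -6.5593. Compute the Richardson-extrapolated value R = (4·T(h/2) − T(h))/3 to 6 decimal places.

-6.731580

R = (4·T(h/2) − T(h)) / 3 = (4·(-6.5593) − (-6.04246))/3 = (-20.19474)/3 = -6.731580.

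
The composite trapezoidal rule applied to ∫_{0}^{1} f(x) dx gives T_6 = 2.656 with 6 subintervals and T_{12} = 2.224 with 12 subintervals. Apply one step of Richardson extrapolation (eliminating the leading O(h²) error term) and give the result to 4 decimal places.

R = (4·T_{12} − T_6) / 3 = (4·2.224 − 2.656)/3 = (6.240)/3 = 2.0800.

2.0800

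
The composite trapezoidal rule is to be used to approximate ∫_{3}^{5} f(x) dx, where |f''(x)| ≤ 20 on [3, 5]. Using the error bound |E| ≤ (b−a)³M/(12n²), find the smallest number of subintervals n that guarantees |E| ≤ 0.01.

Need 160/(12n²) ≤ 0.01.
n² ≥ 160/(12·0.01) = 1333.33 ⇒ n ≥ 36.5148, so the smallest n is 37.

37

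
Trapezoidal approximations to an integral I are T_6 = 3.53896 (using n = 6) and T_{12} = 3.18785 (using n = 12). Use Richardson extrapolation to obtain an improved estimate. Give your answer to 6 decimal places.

3.070813

R = (4·T_{12} − T_6) / 3 = (4·3.18785 − 3.53896)/3 = (9.21244)/3 = 3.070813.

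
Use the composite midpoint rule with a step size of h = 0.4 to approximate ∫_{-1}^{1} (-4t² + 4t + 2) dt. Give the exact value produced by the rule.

1.44

h = (1 − (-1))/5 = 0.4.
Midpoints m₁,…,m₅ = -0.8, -0.4, 0, 0.4, 0.8.
f(m₁)=-3.76, f(m₂)=-0.24, f(m₃)=2, f(m₄)=2.96, f(m₅)=2.64.
h·[f(m₁) + f(m₂) + f(m₃) + f(m₄) + f(m₅)] = 0.4·(3.6) = 1.44.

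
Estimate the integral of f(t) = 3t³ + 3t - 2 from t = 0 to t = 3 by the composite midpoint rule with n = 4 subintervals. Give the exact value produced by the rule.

66.3515625

h = (3 − 0)/4 = 0.75.
Midpoints m₁,…,m₄ = 0.375, 1.125, 1.875, 2.625.
f(m₁)=-0.716796875, f(m₂)=5.646484375, f(m₃)=23.400390625, f(m₄)=60.138671875.
h·[f(m₁) + f(m₂) + f(m₃) + f(m₄)] = 0.75·(88.46875) = 66.3515625.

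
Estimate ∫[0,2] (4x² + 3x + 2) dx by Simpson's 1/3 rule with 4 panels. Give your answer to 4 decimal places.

h = (2 − 0)/4 = 0.5.
Nodes x₀,…,x₄ = 0, 0.5, 1, 1.5, 2.
f(x) = 4x² + 3x + 2: f₀=2, f₁=4.5, f₂=9, f₃=15.5, f₄=24.
(h/3)·[f₀ + 4f₁ + 2f₂ + 4f₃ + f₄] = 0.166667·(124) = 20.6667.

20.6667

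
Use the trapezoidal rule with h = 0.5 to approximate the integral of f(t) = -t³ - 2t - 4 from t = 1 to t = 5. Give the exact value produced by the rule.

h = (5 − 1)/8 = 0.5.
Nodes t₀,…,t₈ = 1, 1.5, 2, 2.5, 3, 3.5, 4, 4.5, 5.
f(t) = -t³ - 2t - 4: f₀=-7, f₁=-10.375, f₂=-16, f₃=-24.625, f₄=-37, f₅=-53.875, f₆=-76, f₇=-104.125, f₈=-139.
(h/2)·[f₀ + 2f₁ + 2f₂ + 2f₃ + 2f₄ + 2f₅ + 2f₆ + 2f₇ + f₈] = 0.25·(-790) = -197.5.

-197.5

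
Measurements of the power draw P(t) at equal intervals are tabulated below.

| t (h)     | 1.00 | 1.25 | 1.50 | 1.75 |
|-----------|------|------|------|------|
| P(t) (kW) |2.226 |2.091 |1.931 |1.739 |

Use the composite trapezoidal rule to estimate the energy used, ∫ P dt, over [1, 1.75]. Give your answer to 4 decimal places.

1.5011

h = 0.25, n = 3.
(h/2)·[y₀ + 2y₁ + 2y₂ + y₃] = 0.125·(12.009) = 1.5011.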